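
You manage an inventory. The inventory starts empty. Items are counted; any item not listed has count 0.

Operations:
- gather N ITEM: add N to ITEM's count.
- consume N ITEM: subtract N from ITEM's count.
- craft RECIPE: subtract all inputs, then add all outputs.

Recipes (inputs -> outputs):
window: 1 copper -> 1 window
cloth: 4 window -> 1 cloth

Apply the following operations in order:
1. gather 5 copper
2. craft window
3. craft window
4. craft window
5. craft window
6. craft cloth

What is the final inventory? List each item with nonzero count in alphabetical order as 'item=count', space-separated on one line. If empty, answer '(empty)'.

Answer: cloth=1 copper=1

Derivation:
After 1 (gather 5 copper): copper=5
After 2 (craft window): copper=4 window=1
After 3 (craft window): copper=3 window=2
After 4 (craft window): copper=2 window=3
After 5 (craft window): copper=1 window=4
After 6 (craft cloth): cloth=1 copper=1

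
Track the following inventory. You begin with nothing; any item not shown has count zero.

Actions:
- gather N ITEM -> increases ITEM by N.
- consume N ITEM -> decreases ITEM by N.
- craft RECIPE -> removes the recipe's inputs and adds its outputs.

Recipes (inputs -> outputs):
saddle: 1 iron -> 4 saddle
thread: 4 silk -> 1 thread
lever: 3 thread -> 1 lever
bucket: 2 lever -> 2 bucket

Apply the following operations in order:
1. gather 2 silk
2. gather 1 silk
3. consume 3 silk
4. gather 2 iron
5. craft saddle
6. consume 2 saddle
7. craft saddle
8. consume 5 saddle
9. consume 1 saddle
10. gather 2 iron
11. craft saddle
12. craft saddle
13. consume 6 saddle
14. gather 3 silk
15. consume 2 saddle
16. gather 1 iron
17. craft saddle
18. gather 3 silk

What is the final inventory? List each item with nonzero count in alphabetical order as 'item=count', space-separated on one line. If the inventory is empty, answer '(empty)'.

Answer: saddle=4 silk=6

Derivation:
After 1 (gather 2 silk): silk=2
After 2 (gather 1 silk): silk=3
After 3 (consume 3 silk): (empty)
After 4 (gather 2 iron): iron=2
After 5 (craft saddle): iron=1 saddle=4
After 6 (consume 2 saddle): iron=1 saddle=2
After 7 (craft saddle): saddle=6
After 8 (consume 5 saddle): saddle=1
After 9 (consume 1 saddle): (empty)
After 10 (gather 2 iron): iron=2
After 11 (craft saddle): iron=1 saddle=4
After 12 (craft saddle): saddle=8
After 13 (consume 6 saddle): saddle=2
After 14 (gather 3 silk): saddle=2 silk=3
After 15 (consume 2 saddle): silk=3
After 16 (gather 1 iron): iron=1 silk=3
After 17 (craft saddle): saddle=4 silk=3
After 18 (gather 3 silk): saddle=4 silk=6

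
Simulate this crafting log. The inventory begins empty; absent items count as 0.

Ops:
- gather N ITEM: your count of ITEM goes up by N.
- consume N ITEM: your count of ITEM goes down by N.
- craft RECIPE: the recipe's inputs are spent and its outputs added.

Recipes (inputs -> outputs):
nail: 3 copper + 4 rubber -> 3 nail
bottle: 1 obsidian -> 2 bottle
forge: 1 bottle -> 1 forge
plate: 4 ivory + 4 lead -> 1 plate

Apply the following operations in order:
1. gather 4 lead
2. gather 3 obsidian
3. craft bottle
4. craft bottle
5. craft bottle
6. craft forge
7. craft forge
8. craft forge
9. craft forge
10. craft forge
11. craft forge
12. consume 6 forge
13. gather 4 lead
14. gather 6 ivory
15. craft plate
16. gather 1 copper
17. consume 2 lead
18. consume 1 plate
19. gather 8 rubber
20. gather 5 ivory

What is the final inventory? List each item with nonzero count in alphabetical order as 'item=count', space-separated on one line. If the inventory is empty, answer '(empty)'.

After 1 (gather 4 lead): lead=4
After 2 (gather 3 obsidian): lead=4 obsidian=3
After 3 (craft bottle): bottle=2 lead=4 obsidian=2
After 4 (craft bottle): bottle=4 lead=4 obsidian=1
After 5 (craft bottle): bottle=6 lead=4
After 6 (craft forge): bottle=5 forge=1 lead=4
After 7 (craft forge): bottle=4 forge=2 lead=4
After 8 (craft forge): bottle=3 forge=3 lead=4
After 9 (craft forge): bottle=2 forge=4 lead=4
After 10 (craft forge): bottle=1 forge=5 lead=4
After 11 (craft forge): forge=6 lead=4
After 12 (consume 6 forge): lead=4
After 13 (gather 4 lead): lead=8
After 14 (gather 6 ivory): ivory=6 lead=8
After 15 (craft plate): ivory=2 lead=4 plate=1
After 16 (gather 1 copper): copper=1 ivory=2 lead=4 plate=1
After 17 (consume 2 lead): copper=1 ivory=2 lead=2 plate=1
After 18 (consume 1 plate): copper=1 ivory=2 lead=2
After 19 (gather 8 rubber): copper=1 ivory=2 lead=2 rubber=8
After 20 (gather 5 ivory): copper=1 ivory=7 lead=2 rubber=8

Answer: copper=1 ivory=7 lead=2 rubber=8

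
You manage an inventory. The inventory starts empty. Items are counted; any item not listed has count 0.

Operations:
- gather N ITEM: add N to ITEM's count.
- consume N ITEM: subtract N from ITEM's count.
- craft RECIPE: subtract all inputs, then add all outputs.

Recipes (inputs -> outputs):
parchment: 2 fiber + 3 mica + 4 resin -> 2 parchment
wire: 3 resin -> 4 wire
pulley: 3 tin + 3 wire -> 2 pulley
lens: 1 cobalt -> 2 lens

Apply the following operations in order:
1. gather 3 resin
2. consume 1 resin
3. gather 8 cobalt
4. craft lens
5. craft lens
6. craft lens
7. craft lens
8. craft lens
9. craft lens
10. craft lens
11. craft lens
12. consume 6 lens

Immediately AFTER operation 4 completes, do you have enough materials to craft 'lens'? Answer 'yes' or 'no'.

After 1 (gather 3 resin): resin=3
After 2 (consume 1 resin): resin=2
After 3 (gather 8 cobalt): cobalt=8 resin=2
After 4 (craft lens): cobalt=7 lens=2 resin=2

Answer: yes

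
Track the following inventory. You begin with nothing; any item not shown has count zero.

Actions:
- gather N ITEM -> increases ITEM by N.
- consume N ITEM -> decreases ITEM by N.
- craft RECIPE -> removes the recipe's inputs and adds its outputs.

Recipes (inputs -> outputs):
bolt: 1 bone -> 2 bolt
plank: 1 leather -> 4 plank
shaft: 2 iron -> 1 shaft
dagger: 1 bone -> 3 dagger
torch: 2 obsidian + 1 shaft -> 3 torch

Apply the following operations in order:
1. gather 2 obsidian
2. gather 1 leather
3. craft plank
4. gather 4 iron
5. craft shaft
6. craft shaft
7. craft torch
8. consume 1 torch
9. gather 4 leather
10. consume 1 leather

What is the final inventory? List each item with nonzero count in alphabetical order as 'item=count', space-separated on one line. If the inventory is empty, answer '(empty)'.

Answer: leather=3 plank=4 shaft=1 torch=2

Derivation:
After 1 (gather 2 obsidian): obsidian=2
After 2 (gather 1 leather): leather=1 obsidian=2
After 3 (craft plank): obsidian=2 plank=4
After 4 (gather 4 iron): iron=4 obsidian=2 plank=4
After 5 (craft shaft): iron=2 obsidian=2 plank=4 shaft=1
After 6 (craft shaft): obsidian=2 plank=4 shaft=2
After 7 (craft torch): plank=4 shaft=1 torch=3
After 8 (consume 1 torch): plank=4 shaft=1 torch=2
After 9 (gather 4 leather): leather=4 plank=4 shaft=1 torch=2
After 10 (consume 1 leather): leather=3 plank=4 shaft=1 torch=2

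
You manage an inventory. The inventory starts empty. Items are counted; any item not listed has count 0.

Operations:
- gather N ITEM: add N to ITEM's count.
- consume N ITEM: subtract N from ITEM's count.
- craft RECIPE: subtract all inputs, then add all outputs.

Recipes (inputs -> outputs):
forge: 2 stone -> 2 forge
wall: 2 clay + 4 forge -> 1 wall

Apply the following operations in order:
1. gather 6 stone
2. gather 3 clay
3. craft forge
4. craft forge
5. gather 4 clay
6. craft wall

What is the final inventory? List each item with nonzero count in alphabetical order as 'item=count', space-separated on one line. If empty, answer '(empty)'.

Answer: clay=5 stone=2 wall=1

Derivation:
After 1 (gather 6 stone): stone=6
After 2 (gather 3 clay): clay=3 stone=6
After 3 (craft forge): clay=3 forge=2 stone=4
After 4 (craft forge): clay=3 forge=4 stone=2
After 5 (gather 4 clay): clay=7 forge=4 stone=2
After 6 (craft wall): clay=5 stone=2 wall=1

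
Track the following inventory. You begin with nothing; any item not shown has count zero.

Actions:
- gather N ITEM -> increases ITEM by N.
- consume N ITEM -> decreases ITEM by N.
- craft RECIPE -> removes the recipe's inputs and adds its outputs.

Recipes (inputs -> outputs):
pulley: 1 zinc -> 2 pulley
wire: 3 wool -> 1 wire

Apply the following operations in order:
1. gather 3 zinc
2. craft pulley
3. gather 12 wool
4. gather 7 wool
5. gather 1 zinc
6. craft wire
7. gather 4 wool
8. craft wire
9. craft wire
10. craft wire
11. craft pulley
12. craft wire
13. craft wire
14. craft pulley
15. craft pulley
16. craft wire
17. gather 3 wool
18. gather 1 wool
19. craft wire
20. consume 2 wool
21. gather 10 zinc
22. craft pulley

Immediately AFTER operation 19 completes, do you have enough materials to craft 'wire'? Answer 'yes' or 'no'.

Answer: yes

Derivation:
After 1 (gather 3 zinc): zinc=3
After 2 (craft pulley): pulley=2 zinc=2
After 3 (gather 12 wool): pulley=2 wool=12 zinc=2
After 4 (gather 7 wool): pulley=2 wool=19 zinc=2
After 5 (gather 1 zinc): pulley=2 wool=19 zinc=3
After 6 (craft wire): pulley=2 wire=1 wool=16 zinc=3
After 7 (gather 4 wool): pulley=2 wire=1 wool=20 zinc=3
After 8 (craft wire): pulley=2 wire=2 wool=17 zinc=3
After 9 (craft wire): pulley=2 wire=3 wool=14 zinc=3
After 10 (craft wire): pulley=2 wire=4 wool=11 zinc=3
After 11 (craft pulley): pulley=4 wire=4 wool=11 zinc=2
After 12 (craft wire): pulley=4 wire=5 wool=8 zinc=2
After 13 (craft wire): pulley=4 wire=6 wool=5 zinc=2
After 14 (craft pulley): pulley=6 wire=6 wool=5 zinc=1
After 15 (craft pulley): pulley=8 wire=6 wool=5
After 16 (craft wire): pulley=8 wire=7 wool=2
After 17 (gather 3 wool): pulley=8 wire=7 wool=5
After 18 (gather 1 wool): pulley=8 wire=7 wool=6
After 19 (craft wire): pulley=8 wire=8 wool=3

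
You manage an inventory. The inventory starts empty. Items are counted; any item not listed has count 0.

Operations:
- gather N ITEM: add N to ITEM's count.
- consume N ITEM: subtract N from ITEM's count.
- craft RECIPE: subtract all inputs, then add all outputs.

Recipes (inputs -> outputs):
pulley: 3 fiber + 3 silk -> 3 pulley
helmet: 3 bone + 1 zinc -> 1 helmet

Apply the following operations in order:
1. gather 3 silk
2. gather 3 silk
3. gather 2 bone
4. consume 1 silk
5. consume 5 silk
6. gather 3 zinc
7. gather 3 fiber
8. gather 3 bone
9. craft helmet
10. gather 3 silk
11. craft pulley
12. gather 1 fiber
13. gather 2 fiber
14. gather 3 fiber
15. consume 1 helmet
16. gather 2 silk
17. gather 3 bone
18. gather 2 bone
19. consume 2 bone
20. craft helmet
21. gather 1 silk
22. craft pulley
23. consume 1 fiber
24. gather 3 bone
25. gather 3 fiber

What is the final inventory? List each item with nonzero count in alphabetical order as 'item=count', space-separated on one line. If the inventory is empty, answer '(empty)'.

After 1 (gather 3 silk): silk=3
After 2 (gather 3 silk): silk=6
After 3 (gather 2 bone): bone=2 silk=6
After 4 (consume 1 silk): bone=2 silk=5
After 5 (consume 5 silk): bone=2
After 6 (gather 3 zinc): bone=2 zinc=3
After 7 (gather 3 fiber): bone=2 fiber=3 zinc=3
After 8 (gather 3 bone): bone=5 fiber=3 zinc=3
After 9 (craft helmet): bone=2 fiber=3 helmet=1 zinc=2
After 10 (gather 3 silk): bone=2 fiber=3 helmet=1 silk=3 zinc=2
After 11 (craft pulley): bone=2 helmet=1 pulley=3 zinc=2
After 12 (gather 1 fiber): bone=2 fiber=1 helmet=1 pulley=3 zinc=2
After 13 (gather 2 fiber): bone=2 fiber=3 helmet=1 pulley=3 zinc=2
After 14 (gather 3 fiber): bone=2 fiber=6 helmet=1 pulley=3 zinc=2
After 15 (consume 1 helmet): bone=2 fiber=6 pulley=3 zinc=2
After 16 (gather 2 silk): bone=2 fiber=6 pulley=3 silk=2 zinc=2
After 17 (gather 3 bone): bone=5 fiber=6 pulley=3 silk=2 zinc=2
After 18 (gather 2 bone): bone=7 fiber=6 pulley=3 silk=2 zinc=2
After 19 (consume 2 bone): bone=5 fiber=6 pulley=3 silk=2 zinc=2
After 20 (craft helmet): bone=2 fiber=6 helmet=1 pulley=3 silk=2 zinc=1
After 21 (gather 1 silk): bone=2 fiber=6 helmet=1 pulley=3 silk=3 zinc=1
After 22 (craft pulley): bone=2 fiber=3 helmet=1 pulley=6 zinc=1
After 23 (consume 1 fiber): bone=2 fiber=2 helmet=1 pulley=6 zinc=1
After 24 (gather 3 bone): bone=5 fiber=2 helmet=1 pulley=6 zinc=1
After 25 (gather 3 fiber): bone=5 fiber=5 helmet=1 pulley=6 zinc=1

Answer: bone=5 fiber=5 helmet=1 pulley=6 zinc=1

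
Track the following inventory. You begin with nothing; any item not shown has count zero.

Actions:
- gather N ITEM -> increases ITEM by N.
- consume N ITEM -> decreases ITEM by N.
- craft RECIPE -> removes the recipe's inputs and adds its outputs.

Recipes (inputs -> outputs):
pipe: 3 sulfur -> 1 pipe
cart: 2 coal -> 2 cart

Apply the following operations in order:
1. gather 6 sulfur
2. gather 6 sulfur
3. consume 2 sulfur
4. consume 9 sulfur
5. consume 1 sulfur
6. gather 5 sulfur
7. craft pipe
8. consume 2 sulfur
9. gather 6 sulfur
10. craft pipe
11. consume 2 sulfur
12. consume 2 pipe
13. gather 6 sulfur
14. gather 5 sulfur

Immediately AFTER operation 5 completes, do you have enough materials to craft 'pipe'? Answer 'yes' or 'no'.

Answer: no

Derivation:
After 1 (gather 6 sulfur): sulfur=6
After 2 (gather 6 sulfur): sulfur=12
After 3 (consume 2 sulfur): sulfur=10
After 4 (consume 9 sulfur): sulfur=1
After 5 (consume 1 sulfur): (empty)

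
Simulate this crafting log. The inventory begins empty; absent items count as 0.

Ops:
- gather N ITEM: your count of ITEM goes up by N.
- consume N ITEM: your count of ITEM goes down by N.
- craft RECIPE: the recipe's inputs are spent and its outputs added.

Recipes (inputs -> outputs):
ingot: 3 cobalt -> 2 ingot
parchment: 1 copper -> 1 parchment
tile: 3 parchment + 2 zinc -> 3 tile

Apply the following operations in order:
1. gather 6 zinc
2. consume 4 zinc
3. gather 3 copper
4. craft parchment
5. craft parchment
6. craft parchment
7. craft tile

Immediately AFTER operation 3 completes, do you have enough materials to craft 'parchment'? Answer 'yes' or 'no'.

Answer: yes

Derivation:
After 1 (gather 6 zinc): zinc=6
After 2 (consume 4 zinc): zinc=2
After 3 (gather 3 copper): copper=3 zinc=2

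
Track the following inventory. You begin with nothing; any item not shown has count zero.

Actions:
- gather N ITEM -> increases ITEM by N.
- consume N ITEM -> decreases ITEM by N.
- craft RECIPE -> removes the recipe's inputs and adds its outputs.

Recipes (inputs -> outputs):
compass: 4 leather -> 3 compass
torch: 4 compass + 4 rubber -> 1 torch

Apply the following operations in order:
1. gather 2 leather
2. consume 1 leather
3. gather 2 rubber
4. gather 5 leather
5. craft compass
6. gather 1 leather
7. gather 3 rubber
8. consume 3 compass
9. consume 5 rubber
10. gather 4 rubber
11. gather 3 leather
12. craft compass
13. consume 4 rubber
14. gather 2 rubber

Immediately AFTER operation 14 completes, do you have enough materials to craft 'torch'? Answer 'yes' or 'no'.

After 1 (gather 2 leather): leather=2
After 2 (consume 1 leather): leather=1
After 3 (gather 2 rubber): leather=1 rubber=2
After 4 (gather 5 leather): leather=6 rubber=2
After 5 (craft compass): compass=3 leather=2 rubber=2
After 6 (gather 1 leather): compass=3 leather=3 rubber=2
After 7 (gather 3 rubber): compass=3 leather=3 rubber=5
After 8 (consume 3 compass): leather=3 rubber=5
After 9 (consume 5 rubber): leather=3
After 10 (gather 4 rubber): leather=3 rubber=4
After 11 (gather 3 leather): leather=6 rubber=4
After 12 (craft compass): compass=3 leather=2 rubber=4
After 13 (consume 4 rubber): compass=3 leather=2
After 14 (gather 2 rubber): compass=3 leather=2 rubber=2

Answer: no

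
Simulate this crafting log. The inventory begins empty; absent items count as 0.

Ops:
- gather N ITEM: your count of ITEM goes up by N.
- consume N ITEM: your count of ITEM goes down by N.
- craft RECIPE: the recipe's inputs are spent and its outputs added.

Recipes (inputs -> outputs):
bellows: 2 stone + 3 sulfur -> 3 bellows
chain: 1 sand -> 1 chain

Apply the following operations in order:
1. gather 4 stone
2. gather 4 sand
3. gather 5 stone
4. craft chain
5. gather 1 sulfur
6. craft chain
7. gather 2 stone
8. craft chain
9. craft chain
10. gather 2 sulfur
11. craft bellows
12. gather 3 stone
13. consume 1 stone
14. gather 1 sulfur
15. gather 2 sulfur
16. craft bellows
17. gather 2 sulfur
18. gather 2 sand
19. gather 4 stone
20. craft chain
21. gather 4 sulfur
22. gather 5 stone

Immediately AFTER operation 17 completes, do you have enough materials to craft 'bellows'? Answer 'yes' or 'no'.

Answer: no

Derivation:
After 1 (gather 4 stone): stone=4
After 2 (gather 4 sand): sand=4 stone=4
After 3 (gather 5 stone): sand=4 stone=9
After 4 (craft chain): chain=1 sand=3 stone=9
After 5 (gather 1 sulfur): chain=1 sand=3 stone=9 sulfur=1
After 6 (craft chain): chain=2 sand=2 stone=9 sulfur=1
After 7 (gather 2 stone): chain=2 sand=2 stone=11 sulfur=1
After 8 (craft chain): chain=3 sand=1 stone=11 sulfur=1
After 9 (craft chain): chain=4 stone=11 sulfur=1
After 10 (gather 2 sulfur): chain=4 stone=11 sulfur=3
After 11 (craft bellows): bellows=3 chain=4 stone=9
After 12 (gather 3 stone): bellows=3 chain=4 stone=12
After 13 (consume 1 stone): bellows=3 chain=4 stone=11
After 14 (gather 1 sulfur): bellows=3 chain=4 stone=11 sulfur=1
After 15 (gather 2 sulfur): bellows=3 chain=4 stone=11 sulfur=3
After 16 (craft bellows): bellows=6 chain=4 stone=9
After 17 (gather 2 sulfur): bellows=6 chain=4 stone=9 sulfur=2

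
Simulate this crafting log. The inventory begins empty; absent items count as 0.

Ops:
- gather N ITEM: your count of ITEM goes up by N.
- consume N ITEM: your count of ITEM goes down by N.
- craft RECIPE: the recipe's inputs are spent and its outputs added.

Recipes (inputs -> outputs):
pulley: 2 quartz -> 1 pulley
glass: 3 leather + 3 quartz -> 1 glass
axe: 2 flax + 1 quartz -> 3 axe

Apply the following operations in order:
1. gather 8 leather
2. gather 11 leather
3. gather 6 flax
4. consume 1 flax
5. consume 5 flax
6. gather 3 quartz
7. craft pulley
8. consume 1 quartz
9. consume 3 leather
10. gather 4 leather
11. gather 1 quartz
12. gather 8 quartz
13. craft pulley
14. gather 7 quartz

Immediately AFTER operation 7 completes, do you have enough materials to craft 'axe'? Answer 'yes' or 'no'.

Answer: no

Derivation:
After 1 (gather 8 leather): leather=8
After 2 (gather 11 leather): leather=19
After 3 (gather 6 flax): flax=6 leather=19
After 4 (consume 1 flax): flax=5 leather=19
After 5 (consume 5 flax): leather=19
After 6 (gather 3 quartz): leather=19 quartz=3
After 7 (craft pulley): leather=19 pulley=1 quartz=1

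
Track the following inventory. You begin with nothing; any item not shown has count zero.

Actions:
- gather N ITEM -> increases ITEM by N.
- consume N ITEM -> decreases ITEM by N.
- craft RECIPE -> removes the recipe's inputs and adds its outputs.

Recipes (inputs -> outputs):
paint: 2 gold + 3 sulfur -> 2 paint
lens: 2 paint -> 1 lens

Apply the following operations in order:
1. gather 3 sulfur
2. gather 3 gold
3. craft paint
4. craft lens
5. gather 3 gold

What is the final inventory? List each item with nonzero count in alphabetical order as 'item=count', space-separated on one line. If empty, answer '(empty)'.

Answer: gold=4 lens=1

Derivation:
After 1 (gather 3 sulfur): sulfur=3
After 2 (gather 3 gold): gold=3 sulfur=3
After 3 (craft paint): gold=1 paint=2
After 4 (craft lens): gold=1 lens=1
After 5 (gather 3 gold): gold=4 lens=1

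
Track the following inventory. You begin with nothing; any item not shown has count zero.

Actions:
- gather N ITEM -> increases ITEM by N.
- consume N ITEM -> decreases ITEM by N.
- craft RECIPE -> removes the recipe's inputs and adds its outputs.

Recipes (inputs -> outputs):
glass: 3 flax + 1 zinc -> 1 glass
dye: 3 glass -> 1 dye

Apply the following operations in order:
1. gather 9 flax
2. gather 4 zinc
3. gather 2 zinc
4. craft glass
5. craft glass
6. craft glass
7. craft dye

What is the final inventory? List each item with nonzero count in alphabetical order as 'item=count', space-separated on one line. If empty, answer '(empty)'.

After 1 (gather 9 flax): flax=9
After 2 (gather 4 zinc): flax=9 zinc=4
After 3 (gather 2 zinc): flax=9 zinc=6
After 4 (craft glass): flax=6 glass=1 zinc=5
After 5 (craft glass): flax=3 glass=2 zinc=4
After 6 (craft glass): glass=3 zinc=3
After 7 (craft dye): dye=1 zinc=3

Answer: dye=1 zinc=3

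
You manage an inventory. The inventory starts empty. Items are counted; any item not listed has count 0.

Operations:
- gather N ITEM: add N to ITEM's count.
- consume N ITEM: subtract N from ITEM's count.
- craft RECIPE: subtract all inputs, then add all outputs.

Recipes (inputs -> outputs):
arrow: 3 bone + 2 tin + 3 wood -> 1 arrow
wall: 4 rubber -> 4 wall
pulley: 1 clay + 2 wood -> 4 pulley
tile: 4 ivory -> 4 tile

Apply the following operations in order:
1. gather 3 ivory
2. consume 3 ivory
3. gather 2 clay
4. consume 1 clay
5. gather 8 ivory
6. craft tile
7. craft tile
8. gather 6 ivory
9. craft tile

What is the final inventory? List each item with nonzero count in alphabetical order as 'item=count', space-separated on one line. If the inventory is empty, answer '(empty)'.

Answer: clay=1 ivory=2 tile=12

Derivation:
After 1 (gather 3 ivory): ivory=3
After 2 (consume 3 ivory): (empty)
After 3 (gather 2 clay): clay=2
After 4 (consume 1 clay): clay=1
After 5 (gather 8 ivory): clay=1 ivory=8
After 6 (craft tile): clay=1 ivory=4 tile=4
After 7 (craft tile): clay=1 tile=8
After 8 (gather 6 ivory): clay=1 ivory=6 tile=8
After 9 (craft tile): clay=1 ivory=2 tile=12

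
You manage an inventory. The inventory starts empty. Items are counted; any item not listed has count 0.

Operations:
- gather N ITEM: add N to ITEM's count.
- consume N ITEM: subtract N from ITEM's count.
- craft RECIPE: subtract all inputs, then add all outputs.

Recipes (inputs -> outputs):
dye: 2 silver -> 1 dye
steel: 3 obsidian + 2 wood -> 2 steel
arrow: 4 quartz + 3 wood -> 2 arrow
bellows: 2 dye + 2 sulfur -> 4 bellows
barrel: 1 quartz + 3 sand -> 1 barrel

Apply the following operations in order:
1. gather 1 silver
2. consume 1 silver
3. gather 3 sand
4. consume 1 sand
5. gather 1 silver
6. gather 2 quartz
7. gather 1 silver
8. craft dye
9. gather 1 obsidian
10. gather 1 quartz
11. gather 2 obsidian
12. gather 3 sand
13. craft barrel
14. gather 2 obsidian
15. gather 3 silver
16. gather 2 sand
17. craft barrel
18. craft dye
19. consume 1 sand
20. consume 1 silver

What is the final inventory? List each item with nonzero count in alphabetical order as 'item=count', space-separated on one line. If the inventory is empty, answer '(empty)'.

After 1 (gather 1 silver): silver=1
After 2 (consume 1 silver): (empty)
After 3 (gather 3 sand): sand=3
After 4 (consume 1 sand): sand=2
After 5 (gather 1 silver): sand=2 silver=1
After 6 (gather 2 quartz): quartz=2 sand=2 silver=1
After 7 (gather 1 silver): quartz=2 sand=2 silver=2
After 8 (craft dye): dye=1 quartz=2 sand=2
After 9 (gather 1 obsidian): dye=1 obsidian=1 quartz=2 sand=2
After 10 (gather 1 quartz): dye=1 obsidian=1 quartz=3 sand=2
After 11 (gather 2 obsidian): dye=1 obsidian=3 quartz=3 sand=2
After 12 (gather 3 sand): dye=1 obsidian=3 quartz=3 sand=5
After 13 (craft barrel): barrel=1 dye=1 obsidian=3 quartz=2 sand=2
After 14 (gather 2 obsidian): barrel=1 dye=1 obsidian=5 quartz=2 sand=2
After 15 (gather 3 silver): barrel=1 dye=1 obsidian=5 quartz=2 sand=2 silver=3
After 16 (gather 2 sand): barrel=1 dye=1 obsidian=5 quartz=2 sand=4 silver=3
After 17 (craft barrel): barrel=2 dye=1 obsidian=5 quartz=1 sand=1 silver=3
After 18 (craft dye): barrel=2 dye=2 obsidian=5 quartz=1 sand=1 silver=1
After 19 (consume 1 sand): barrel=2 dye=2 obsidian=5 quartz=1 silver=1
After 20 (consume 1 silver): barrel=2 dye=2 obsidian=5 quartz=1

Answer: barrel=2 dye=2 obsidian=5 quartz=1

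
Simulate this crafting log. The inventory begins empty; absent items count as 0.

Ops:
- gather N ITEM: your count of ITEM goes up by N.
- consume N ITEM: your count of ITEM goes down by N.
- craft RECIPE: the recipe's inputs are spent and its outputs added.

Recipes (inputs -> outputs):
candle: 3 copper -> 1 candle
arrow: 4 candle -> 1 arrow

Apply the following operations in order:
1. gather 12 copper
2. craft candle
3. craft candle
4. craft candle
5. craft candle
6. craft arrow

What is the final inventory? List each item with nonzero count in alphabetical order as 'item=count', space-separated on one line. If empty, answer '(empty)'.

Answer: arrow=1

Derivation:
After 1 (gather 12 copper): copper=12
After 2 (craft candle): candle=1 copper=9
After 3 (craft candle): candle=2 copper=6
After 4 (craft candle): candle=3 copper=3
After 5 (craft candle): candle=4
After 6 (craft arrow): arrow=1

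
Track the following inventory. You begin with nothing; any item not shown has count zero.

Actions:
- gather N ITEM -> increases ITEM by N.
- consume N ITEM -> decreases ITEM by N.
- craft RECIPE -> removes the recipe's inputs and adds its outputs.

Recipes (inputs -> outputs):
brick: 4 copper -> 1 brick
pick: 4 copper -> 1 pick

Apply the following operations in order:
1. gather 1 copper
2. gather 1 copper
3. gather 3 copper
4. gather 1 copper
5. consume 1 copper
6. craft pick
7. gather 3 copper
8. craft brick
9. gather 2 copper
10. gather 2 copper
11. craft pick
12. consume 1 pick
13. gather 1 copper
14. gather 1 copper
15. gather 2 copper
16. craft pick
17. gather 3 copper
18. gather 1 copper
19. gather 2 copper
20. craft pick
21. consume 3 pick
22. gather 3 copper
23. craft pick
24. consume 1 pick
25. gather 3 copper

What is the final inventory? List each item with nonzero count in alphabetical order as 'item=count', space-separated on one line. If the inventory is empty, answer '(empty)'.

After 1 (gather 1 copper): copper=1
After 2 (gather 1 copper): copper=2
After 3 (gather 3 copper): copper=5
After 4 (gather 1 copper): copper=6
After 5 (consume 1 copper): copper=5
After 6 (craft pick): copper=1 pick=1
After 7 (gather 3 copper): copper=4 pick=1
After 8 (craft brick): brick=1 pick=1
After 9 (gather 2 copper): brick=1 copper=2 pick=1
After 10 (gather 2 copper): brick=1 copper=4 pick=1
After 11 (craft pick): brick=1 pick=2
After 12 (consume 1 pick): brick=1 pick=1
After 13 (gather 1 copper): brick=1 copper=1 pick=1
After 14 (gather 1 copper): brick=1 copper=2 pick=1
After 15 (gather 2 copper): brick=1 copper=4 pick=1
After 16 (craft pick): brick=1 pick=2
After 17 (gather 3 copper): brick=1 copper=3 pick=2
After 18 (gather 1 copper): brick=1 copper=4 pick=2
After 19 (gather 2 copper): brick=1 copper=6 pick=2
After 20 (craft pick): brick=1 copper=2 pick=3
After 21 (consume 3 pick): brick=1 copper=2
After 22 (gather 3 copper): brick=1 copper=5
After 23 (craft pick): brick=1 copper=1 pick=1
After 24 (consume 1 pick): brick=1 copper=1
After 25 (gather 3 copper): brick=1 copper=4

Answer: brick=1 copper=4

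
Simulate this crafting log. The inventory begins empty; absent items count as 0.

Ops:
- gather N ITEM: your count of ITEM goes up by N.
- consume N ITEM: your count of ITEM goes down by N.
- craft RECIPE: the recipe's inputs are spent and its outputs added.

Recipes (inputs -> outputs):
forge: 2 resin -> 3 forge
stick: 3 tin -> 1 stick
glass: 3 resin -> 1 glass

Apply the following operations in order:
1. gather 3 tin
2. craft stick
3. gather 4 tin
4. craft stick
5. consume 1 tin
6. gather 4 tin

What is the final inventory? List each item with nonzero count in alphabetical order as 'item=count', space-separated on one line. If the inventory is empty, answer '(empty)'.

Answer: stick=2 tin=4

Derivation:
After 1 (gather 3 tin): tin=3
After 2 (craft stick): stick=1
After 3 (gather 4 tin): stick=1 tin=4
After 4 (craft stick): stick=2 tin=1
After 5 (consume 1 tin): stick=2
After 6 (gather 4 tin): stick=2 tin=4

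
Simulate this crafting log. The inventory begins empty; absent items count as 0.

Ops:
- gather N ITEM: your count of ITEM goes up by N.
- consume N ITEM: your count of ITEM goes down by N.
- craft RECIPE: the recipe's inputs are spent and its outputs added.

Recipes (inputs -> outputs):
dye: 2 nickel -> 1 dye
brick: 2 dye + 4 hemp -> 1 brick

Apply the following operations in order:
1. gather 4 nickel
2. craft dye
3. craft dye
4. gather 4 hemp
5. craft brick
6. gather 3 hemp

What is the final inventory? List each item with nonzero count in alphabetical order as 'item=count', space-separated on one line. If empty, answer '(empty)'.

Answer: brick=1 hemp=3

Derivation:
After 1 (gather 4 nickel): nickel=4
After 2 (craft dye): dye=1 nickel=2
After 3 (craft dye): dye=2
After 4 (gather 4 hemp): dye=2 hemp=4
After 5 (craft brick): brick=1
After 6 (gather 3 hemp): brick=1 hemp=3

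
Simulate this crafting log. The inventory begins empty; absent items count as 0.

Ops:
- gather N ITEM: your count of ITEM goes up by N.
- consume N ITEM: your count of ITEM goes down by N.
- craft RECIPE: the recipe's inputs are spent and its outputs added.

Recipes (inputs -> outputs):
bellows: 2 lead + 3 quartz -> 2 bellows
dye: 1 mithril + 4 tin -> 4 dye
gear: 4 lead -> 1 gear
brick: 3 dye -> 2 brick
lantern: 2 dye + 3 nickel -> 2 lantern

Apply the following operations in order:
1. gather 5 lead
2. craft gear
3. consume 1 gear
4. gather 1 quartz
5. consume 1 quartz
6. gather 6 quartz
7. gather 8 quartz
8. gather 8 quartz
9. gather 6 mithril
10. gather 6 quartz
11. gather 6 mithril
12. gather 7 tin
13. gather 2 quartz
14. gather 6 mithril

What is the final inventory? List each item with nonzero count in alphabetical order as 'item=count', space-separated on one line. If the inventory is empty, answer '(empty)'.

After 1 (gather 5 lead): lead=5
After 2 (craft gear): gear=1 lead=1
After 3 (consume 1 gear): lead=1
After 4 (gather 1 quartz): lead=1 quartz=1
After 5 (consume 1 quartz): lead=1
After 6 (gather 6 quartz): lead=1 quartz=6
After 7 (gather 8 quartz): lead=1 quartz=14
After 8 (gather 8 quartz): lead=1 quartz=22
After 9 (gather 6 mithril): lead=1 mithril=6 quartz=22
After 10 (gather 6 quartz): lead=1 mithril=6 quartz=28
After 11 (gather 6 mithril): lead=1 mithril=12 quartz=28
After 12 (gather 7 tin): lead=1 mithril=12 quartz=28 tin=7
After 13 (gather 2 quartz): lead=1 mithril=12 quartz=30 tin=7
After 14 (gather 6 mithril): lead=1 mithril=18 quartz=30 tin=7

Answer: lead=1 mithril=18 quartz=30 tin=7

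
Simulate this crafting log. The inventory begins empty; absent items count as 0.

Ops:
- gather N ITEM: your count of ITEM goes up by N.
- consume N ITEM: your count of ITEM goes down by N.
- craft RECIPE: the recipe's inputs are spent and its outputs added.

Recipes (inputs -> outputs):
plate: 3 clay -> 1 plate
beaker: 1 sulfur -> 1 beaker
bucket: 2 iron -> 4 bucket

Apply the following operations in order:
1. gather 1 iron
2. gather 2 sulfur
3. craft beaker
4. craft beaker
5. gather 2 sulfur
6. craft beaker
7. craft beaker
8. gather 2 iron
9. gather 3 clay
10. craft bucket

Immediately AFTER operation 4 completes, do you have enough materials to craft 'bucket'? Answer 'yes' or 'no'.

Answer: no

Derivation:
After 1 (gather 1 iron): iron=1
After 2 (gather 2 sulfur): iron=1 sulfur=2
After 3 (craft beaker): beaker=1 iron=1 sulfur=1
After 4 (craft beaker): beaker=2 iron=1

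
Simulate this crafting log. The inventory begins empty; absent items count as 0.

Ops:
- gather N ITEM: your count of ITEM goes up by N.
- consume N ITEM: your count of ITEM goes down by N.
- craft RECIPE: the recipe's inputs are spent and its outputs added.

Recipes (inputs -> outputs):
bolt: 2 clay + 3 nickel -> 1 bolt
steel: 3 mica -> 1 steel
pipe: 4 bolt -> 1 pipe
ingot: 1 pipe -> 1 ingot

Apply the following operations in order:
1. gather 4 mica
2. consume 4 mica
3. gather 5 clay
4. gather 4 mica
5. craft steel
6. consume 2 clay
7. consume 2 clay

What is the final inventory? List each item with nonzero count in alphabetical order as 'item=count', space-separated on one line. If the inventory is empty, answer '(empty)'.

Answer: clay=1 mica=1 steel=1

Derivation:
After 1 (gather 4 mica): mica=4
After 2 (consume 4 mica): (empty)
After 3 (gather 5 clay): clay=5
After 4 (gather 4 mica): clay=5 mica=4
After 5 (craft steel): clay=5 mica=1 steel=1
After 6 (consume 2 clay): clay=3 mica=1 steel=1
After 7 (consume 2 clay): clay=1 mica=1 steel=1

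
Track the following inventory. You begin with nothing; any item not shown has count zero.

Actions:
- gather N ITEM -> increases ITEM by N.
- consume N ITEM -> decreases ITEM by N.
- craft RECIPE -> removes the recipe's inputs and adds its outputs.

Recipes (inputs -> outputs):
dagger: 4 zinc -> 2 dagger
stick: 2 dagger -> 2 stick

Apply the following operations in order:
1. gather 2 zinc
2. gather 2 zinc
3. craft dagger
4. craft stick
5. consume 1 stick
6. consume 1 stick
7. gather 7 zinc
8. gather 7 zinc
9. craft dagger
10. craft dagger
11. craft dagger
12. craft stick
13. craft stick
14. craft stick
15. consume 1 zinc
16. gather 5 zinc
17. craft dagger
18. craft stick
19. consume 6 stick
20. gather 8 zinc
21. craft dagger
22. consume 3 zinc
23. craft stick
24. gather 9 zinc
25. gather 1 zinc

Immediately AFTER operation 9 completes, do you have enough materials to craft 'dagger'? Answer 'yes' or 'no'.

Answer: yes

Derivation:
After 1 (gather 2 zinc): zinc=2
After 2 (gather 2 zinc): zinc=4
After 3 (craft dagger): dagger=2
After 4 (craft stick): stick=2
After 5 (consume 1 stick): stick=1
After 6 (consume 1 stick): (empty)
After 7 (gather 7 zinc): zinc=7
After 8 (gather 7 zinc): zinc=14
After 9 (craft dagger): dagger=2 zinc=10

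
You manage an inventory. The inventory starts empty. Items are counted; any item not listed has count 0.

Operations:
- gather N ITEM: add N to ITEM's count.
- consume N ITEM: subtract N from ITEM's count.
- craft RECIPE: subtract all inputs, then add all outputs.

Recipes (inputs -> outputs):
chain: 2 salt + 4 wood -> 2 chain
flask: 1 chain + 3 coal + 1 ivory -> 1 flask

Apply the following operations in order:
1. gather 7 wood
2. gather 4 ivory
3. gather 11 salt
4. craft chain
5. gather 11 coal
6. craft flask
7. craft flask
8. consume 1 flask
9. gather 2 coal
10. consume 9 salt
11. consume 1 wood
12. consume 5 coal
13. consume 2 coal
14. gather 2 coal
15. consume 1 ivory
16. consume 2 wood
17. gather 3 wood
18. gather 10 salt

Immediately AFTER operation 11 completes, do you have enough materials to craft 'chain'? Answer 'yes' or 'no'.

After 1 (gather 7 wood): wood=7
After 2 (gather 4 ivory): ivory=4 wood=7
After 3 (gather 11 salt): ivory=4 salt=11 wood=7
After 4 (craft chain): chain=2 ivory=4 salt=9 wood=3
After 5 (gather 11 coal): chain=2 coal=11 ivory=4 salt=9 wood=3
After 6 (craft flask): chain=1 coal=8 flask=1 ivory=3 salt=9 wood=3
After 7 (craft flask): coal=5 flask=2 ivory=2 salt=9 wood=3
After 8 (consume 1 flask): coal=5 flask=1 ivory=2 salt=9 wood=3
After 9 (gather 2 coal): coal=7 flask=1 ivory=2 salt=9 wood=3
After 10 (consume 9 salt): coal=7 flask=1 ivory=2 wood=3
After 11 (consume 1 wood): coal=7 flask=1 ivory=2 wood=2

Answer: no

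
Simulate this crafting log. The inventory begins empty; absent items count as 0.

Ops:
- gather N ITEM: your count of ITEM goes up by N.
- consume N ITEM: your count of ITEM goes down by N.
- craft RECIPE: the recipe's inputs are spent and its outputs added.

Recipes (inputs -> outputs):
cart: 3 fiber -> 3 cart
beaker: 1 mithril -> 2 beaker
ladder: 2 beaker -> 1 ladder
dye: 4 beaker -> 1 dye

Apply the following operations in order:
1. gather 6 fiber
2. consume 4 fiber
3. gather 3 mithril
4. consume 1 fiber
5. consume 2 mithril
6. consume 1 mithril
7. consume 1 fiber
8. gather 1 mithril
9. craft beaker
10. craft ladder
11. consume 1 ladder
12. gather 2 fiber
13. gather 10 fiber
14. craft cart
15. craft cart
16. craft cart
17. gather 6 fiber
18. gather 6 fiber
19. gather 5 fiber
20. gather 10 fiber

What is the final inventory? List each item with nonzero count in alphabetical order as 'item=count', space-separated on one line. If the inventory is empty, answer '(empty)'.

After 1 (gather 6 fiber): fiber=6
After 2 (consume 4 fiber): fiber=2
After 3 (gather 3 mithril): fiber=2 mithril=3
After 4 (consume 1 fiber): fiber=1 mithril=3
After 5 (consume 2 mithril): fiber=1 mithril=1
After 6 (consume 1 mithril): fiber=1
After 7 (consume 1 fiber): (empty)
After 8 (gather 1 mithril): mithril=1
After 9 (craft beaker): beaker=2
After 10 (craft ladder): ladder=1
After 11 (consume 1 ladder): (empty)
After 12 (gather 2 fiber): fiber=2
After 13 (gather 10 fiber): fiber=12
After 14 (craft cart): cart=3 fiber=9
After 15 (craft cart): cart=6 fiber=6
After 16 (craft cart): cart=9 fiber=3
After 17 (gather 6 fiber): cart=9 fiber=9
After 18 (gather 6 fiber): cart=9 fiber=15
After 19 (gather 5 fiber): cart=9 fiber=20
After 20 (gather 10 fiber): cart=9 fiber=30

Answer: cart=9 fiber=30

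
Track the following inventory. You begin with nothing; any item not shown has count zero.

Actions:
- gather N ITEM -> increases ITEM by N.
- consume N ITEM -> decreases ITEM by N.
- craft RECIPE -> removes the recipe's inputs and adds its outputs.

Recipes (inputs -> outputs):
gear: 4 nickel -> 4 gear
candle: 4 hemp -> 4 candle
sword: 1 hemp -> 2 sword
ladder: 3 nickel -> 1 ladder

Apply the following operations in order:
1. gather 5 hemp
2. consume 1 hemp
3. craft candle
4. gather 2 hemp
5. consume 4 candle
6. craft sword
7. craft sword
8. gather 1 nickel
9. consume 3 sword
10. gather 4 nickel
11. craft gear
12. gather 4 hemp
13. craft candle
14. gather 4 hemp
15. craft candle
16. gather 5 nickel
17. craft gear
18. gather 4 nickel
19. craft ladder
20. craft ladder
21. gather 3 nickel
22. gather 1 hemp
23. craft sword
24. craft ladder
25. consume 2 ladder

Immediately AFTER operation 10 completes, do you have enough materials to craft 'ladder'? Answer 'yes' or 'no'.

Answer: yes

Derivation:
After 1 (gather 5 hemp): hemp=5
After 2 (consume 1 hemp): hemp=4
After 3 (craft candle): candle=4
After 4 (gather 2 hemp): candle=4 hemp=2
After 5 (consume 4 candle): hemp=2
After 6 (craft sword): hemp=1 sword=2
After 7 (craft sword): sword=4
After 8 (gather 1 nickel): nickel=1 sword=4
After 9 (consume 3 sword): nickel=1 sword=1
After 10 (gather 4 nickel): nickel=5 sword=1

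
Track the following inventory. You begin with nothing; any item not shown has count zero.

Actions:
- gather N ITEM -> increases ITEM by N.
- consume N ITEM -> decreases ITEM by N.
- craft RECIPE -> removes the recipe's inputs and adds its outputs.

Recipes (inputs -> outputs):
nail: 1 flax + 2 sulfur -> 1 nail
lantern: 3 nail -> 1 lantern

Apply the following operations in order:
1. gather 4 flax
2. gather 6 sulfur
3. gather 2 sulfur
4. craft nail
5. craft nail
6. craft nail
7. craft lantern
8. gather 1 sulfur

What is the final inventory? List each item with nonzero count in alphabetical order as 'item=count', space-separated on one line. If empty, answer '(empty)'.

After 1 (gather 4 flax): flax=4
After 2 (gather 6 sulfur): flax=4 sulfur=6
After 3 (gather 2 sulfur): flax=4 sulfur=8
After 4 (craft nail): flax=3 nail=1 sulfur=6
After 5 (craft nail): flax=2 nail=2 sulfur=4
After 6 (craft nail): flax=1 nail=3 sulfur=2
After 7 (craft lantern): flax=1 lantern=1 sulfur=2
After 8 (gather 1 sulfur): flax=1 lantern=1 sulfur=3

Answer: flax=1 lantern=1 sulfur=3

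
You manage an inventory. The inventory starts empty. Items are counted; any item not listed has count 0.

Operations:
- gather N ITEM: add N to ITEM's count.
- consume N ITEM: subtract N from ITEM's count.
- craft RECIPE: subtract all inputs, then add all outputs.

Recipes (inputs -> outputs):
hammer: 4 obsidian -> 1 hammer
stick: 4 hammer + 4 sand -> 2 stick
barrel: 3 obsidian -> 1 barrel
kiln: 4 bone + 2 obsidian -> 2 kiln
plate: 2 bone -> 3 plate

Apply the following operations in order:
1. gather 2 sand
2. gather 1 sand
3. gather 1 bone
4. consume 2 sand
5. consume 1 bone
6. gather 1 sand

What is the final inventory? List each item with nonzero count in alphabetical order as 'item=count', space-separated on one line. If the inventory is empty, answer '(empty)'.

Answer: sand=2

Derivation:
After 1 (gather 2 sand): sand=2
After 2 (gather 1 sand): sand=3
After 3 (gather 1 bone): bone=1 sand=3
After 4 (consume 2 sand): bone=1 sand=1
After 5 (consume 1 bone): sand=1
After 6 (gather 1 sand): sand=2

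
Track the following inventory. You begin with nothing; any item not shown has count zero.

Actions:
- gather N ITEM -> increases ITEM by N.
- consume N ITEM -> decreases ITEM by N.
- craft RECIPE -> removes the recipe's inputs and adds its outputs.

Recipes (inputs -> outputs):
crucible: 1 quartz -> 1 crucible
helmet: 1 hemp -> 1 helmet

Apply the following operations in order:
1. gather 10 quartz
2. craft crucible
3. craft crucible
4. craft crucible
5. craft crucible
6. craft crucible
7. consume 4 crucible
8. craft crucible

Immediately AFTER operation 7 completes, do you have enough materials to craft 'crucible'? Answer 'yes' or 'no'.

Answer: yes

Derivation:
After 1 (gather 10 quartz): quartz=10
After 2 (craft crucible): crucible=1 quartz=9
After 3 (craft crucible): crucible=2 quartz=8
After 4 (craft crucible): crucible=3 quartz=7
After 5 (craft crucible): crucible=4 quartz=6
After 6 (craft crucible): crucible=5 quartz=5
After 7 (consume 4 crucible): crucible=1 quartz=5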